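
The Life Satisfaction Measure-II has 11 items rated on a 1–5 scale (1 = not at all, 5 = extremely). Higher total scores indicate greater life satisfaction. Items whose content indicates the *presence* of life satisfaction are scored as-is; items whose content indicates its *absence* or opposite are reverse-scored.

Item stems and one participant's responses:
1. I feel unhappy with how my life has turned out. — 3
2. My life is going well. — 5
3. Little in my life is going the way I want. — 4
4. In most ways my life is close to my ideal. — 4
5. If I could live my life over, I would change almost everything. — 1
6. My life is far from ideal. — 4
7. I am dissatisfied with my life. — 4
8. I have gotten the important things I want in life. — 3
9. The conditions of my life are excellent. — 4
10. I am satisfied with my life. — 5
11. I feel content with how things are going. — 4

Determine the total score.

39

Items 1, 3, 5, 6, 7 describe the absence/opposite of life satisfaction → reverse-score.
on a 1–5 scale, reversed = 6 − raw.
  item 1: 6 − 3 = 3
  item 2: 5
  item 3: 6 − 4 = 2
  item 4: 4
  item 5: 6 − 1 = 5
  item 6: 6 − 4 = 2
  item 7: 6 − 4 = 2
  item 8: 3
  item 9: 4
  item 10: 5
  item 11: 4
Total = 3 + 5 + 2 + 4 + 5 + 2 + 2 + 3 + 4 + 5 + 4 = 39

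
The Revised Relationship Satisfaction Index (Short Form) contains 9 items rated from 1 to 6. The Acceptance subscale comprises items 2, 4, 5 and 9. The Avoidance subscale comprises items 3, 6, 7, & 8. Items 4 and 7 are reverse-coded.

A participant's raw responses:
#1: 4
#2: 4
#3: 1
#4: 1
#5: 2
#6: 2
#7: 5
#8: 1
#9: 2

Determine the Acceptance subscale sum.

14

Acceptance items: 2, 4, 5, 9.
Of these, item 4 is reverse-coded; on a 1–6 scale, reversed = 7 − raw.
  item 2: 4
  item 4: 7 − 1 = 6
  item 5: 2
  item 9: 2
Sum = 4 + 6 + 2 + 2 = 14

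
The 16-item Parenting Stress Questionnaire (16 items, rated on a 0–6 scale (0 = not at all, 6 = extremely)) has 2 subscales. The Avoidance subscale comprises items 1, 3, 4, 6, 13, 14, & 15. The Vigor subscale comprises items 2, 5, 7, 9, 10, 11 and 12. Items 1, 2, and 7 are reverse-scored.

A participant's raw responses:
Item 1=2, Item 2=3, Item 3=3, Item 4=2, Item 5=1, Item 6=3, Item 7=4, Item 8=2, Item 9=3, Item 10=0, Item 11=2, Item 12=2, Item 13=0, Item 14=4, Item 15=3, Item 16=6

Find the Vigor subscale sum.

Vigor items: 2, 5, 7, 9, 10, 11, 12.
Of these, items 2 & 7 are reverse-scored; reversed = (0+6) − raw = 6 − raw.
  item 2: 6 − 3 = 3
  item 5: 1
  item 7: 6 − 4 = 2
  item 9: 3
  item 10: 0
  item 11: 2
  item 12: 2
Sum = 3 + 1 + 2 + 3 + 0 + 2 + 2 = 13

13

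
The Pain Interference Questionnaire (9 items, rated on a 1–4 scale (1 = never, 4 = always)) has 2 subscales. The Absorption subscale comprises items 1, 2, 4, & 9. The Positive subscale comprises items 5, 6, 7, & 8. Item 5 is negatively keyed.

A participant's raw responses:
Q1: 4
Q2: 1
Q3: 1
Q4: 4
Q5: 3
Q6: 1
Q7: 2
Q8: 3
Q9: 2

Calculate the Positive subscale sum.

Positive items: 5, 6, 7, 8.
Of these, item 5 is negatively keyed; reverse-coded value = 5 − response.
  item 5: 5 − 3 = 2
  item 6: 1
  item 7: 2
  item 8: 3
Sum = 2 + 1 + 2 + 3 = 8

8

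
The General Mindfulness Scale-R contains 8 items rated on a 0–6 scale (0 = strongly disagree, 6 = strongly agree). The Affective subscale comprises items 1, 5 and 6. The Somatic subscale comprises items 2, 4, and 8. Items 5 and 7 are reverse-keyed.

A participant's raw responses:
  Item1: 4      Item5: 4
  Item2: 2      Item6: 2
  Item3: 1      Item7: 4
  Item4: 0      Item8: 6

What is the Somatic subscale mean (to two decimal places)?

2.67

Somatic items: 2, 4, 8.
  item 2: 2
  item 4: 0
  item 8: 6
Sum = 2 + 0 + 6 = 8
Mean = 8 / 3 = 2.67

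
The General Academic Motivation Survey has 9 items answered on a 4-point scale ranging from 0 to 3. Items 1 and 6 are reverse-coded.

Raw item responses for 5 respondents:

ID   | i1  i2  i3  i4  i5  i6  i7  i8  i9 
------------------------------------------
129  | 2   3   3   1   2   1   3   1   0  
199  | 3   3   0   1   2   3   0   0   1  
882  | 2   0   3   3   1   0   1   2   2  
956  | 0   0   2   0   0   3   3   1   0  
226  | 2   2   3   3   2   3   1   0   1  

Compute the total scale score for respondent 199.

7

Respondent 199 raw: 3, 3, 0, 1, 2, 3, 0, 0, 1.
Reverse-coded (reversed = (0+3) − raw = 3 − raw):
  item 1: 3 − 3 = 0
  item 2: 3
  item 3: 0
  item 4: 1
  item 5: 2
  item 6: 3 − 3 = 0
  item 7: 0
  item 8: 0
  item 9: 1
Sum = 0 + 3 + 0 + 1 + 2 + 0 + 0 + 0 + 1 = 7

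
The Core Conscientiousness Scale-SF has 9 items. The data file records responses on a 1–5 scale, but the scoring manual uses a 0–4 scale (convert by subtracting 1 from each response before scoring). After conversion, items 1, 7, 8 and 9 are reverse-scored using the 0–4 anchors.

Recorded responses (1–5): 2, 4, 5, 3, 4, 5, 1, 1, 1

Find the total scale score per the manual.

Convert to 0–4: 1, 3, 4, 2, 3, 4, 0, 0, 0
Reverse-coded (reverse-coded value = 4 − response):
  item 1: 4 − 1 = 3
  item 7: 4 − 0 = 4
  item 8: 4 − 0 = 4
  item 9: 4 − 0 = 4
Scored: 3, 3, 4, 2, 3, 4, 4, 4, 4
Total = 31

31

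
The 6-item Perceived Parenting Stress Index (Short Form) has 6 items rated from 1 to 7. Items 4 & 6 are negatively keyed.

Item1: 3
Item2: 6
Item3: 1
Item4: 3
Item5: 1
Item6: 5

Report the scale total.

Raw sum = 19. Negatively keyed items: 4, 6; their raw sum = 8.
Each reversal replaces raw with 8 − raw, changing the total by 8 − 2·raw per item.
Total = 19 + 2·8 − 2·8 = 19 + 16 − 16 = 19

19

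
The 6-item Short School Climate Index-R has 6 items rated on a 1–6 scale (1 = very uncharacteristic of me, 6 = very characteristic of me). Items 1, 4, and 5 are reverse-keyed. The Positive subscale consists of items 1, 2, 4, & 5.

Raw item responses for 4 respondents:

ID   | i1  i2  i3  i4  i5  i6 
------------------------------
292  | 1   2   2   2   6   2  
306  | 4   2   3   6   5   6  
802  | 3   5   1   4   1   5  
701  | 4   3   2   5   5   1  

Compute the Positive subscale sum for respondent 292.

14

Respondent 292 raw: 1, 2, 2, 2, 6, 2.
Positive items: 1, 2, 4, 5.
Reverse-coded (reversed = (1+6) − raw = 7 − raw):
  item 1: 7 − 1 = 6
  item 2: 2
  item 4: 7 − 2 = 5
  item 5: 7 − 6 = 1
Sum = 6 + 2 + 5 + 1 = 14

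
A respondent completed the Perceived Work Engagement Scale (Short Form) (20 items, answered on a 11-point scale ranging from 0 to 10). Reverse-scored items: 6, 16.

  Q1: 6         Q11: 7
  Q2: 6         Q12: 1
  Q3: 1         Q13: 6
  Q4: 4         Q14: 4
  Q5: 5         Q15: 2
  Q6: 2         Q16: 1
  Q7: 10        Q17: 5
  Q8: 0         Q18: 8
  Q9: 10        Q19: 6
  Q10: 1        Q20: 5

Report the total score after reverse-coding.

Raw sum = 90. Reverse-scored items: 6, 16; their raw sum = 3.
Each reversal replaces raw with 10 − raw, changing the total by 10 − 2·raw per item.
Total = 90 + 2·10 − 2·3 = 90 + 20 − 6 = 104

104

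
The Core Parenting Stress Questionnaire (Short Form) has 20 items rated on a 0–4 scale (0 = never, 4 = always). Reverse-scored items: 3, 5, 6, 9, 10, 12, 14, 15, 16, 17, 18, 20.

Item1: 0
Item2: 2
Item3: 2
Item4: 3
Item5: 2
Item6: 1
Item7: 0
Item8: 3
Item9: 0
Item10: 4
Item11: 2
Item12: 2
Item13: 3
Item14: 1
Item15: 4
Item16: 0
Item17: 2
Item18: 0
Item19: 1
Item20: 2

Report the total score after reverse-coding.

42

Reverse-coded items (reverse-coded value = 4 − response):
  item 3: 4 − 2 = 2
  item 5: 4 − 2 = 2
  item 6: 4 − 1 = 3
  item 9: 4 − 0 = 4
  item 10: 4 − 4 = 0
  item 12: 4 − 2 = 2
  item 14: 4 − 1 = 3
  item 15: 4 − 4 = 0
  item 16: 4 − 0 = 4
  item 17: 4 − 2 = 2
  item 18: 4 − 0 = 4
  item 20: 4 − 2 = 2
After reverse-coding: 0, 2, 2, 3, 2, 3, 0, 3, 4, 0, 2, 2, 3, 3, 0, 4, 2, 4, 1, 2
Total = 0 + 2 + 2 + 3 + 2 + 3 + 0 + 3 + 4 + 0 + 2 + 2 + 3 + 3 + 0 + 4 + 2 + 4 + 1 + 2 = 42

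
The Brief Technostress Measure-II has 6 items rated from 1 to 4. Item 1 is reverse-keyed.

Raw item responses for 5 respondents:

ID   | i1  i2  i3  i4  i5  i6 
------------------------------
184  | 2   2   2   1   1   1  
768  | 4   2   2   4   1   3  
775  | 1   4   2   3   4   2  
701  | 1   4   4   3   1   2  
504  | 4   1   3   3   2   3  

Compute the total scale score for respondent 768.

13

Respondent 768 raw: 4, 2, 2, 4, 1, 3.
Reverse-coded (reversed = (1+4) − raw = 5 − raw):
  item 1: 5 − 4 = 1
  item 2: 2
  item 3: 2
  item 4: 4
  item 5: 1
  item 6: 3
Sum = 1 + 2 + 2 + 4 + 1 + 3 = 13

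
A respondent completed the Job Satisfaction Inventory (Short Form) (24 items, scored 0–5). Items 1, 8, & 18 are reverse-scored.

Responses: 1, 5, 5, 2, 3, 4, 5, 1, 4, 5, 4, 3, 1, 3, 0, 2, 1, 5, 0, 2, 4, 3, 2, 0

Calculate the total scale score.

Raw sum = 65. Reverse-scored items: 1, 8, 18; their raw sum = 7.
Each reversal replaces raw with 5 − raw, changing the total by 5 − 2·raw per item.
Total = 65 + 3·5 − 2·7 = 65 + 15 − 14 = 66

66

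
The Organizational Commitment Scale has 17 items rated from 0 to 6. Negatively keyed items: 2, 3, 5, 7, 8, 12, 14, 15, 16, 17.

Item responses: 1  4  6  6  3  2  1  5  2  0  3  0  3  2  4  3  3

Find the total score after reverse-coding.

46

Reverse-coded items (reverse-coded value = 6 − response):
  item 2: 6 − 4 = 2
  item 3: 6 − 6 = 0
  item 5: 6 − 3 = 3
  item 7: 6 − 1 = 5
  item 8: 6 − 5 = 1
  item 12: 6 − 0 = 6
  item 14: 6 − 2 = 4
  item 15: 6 − 4 = 2
  item 16: 6 − 3 = 3
  item 17: 6 − 3 = 3
After reverse-coding: 1, 2, 0, 6, 3, 2, 5, 1, 2, 0, 3, 6, 3, 4, 2, 3, 3
Total = 1 + 2 + 0 + 6 + 3 + 2 + 5 + 1 + 2 + 0 + 3 + 6 + 3 + 4 + 2 + 3 + 3 = 46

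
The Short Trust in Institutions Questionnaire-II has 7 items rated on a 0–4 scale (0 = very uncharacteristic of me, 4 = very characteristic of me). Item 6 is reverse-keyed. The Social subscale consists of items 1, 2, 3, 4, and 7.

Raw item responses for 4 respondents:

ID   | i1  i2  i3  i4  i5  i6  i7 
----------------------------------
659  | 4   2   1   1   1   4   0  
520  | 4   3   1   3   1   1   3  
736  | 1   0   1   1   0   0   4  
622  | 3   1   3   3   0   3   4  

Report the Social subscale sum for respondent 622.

Respondent 622 raw: 3, 1, 3, 3, 0, 3, 4.
Social items: 1, 2, 3, 4, 7.
Reverse-coded (reversed = (0+4) − raw = 4 − raw):
  item 1: 3
  item 2: 1
  item 3: 3
  item 4: 3
  item 7: 4
Sum = 3 + 1 + 3 + 3 + 4 = 14

14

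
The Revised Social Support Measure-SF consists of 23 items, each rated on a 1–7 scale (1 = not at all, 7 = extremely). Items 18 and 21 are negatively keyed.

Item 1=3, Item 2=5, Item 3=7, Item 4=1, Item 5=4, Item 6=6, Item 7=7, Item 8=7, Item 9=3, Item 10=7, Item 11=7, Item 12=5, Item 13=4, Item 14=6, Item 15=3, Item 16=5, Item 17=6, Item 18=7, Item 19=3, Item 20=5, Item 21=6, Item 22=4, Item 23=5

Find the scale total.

Reverse-coded items (reversed = (1+7) − raw = 8 − raw):
  item 18: 8 − 7 = 1
  item 21: 8 − 6 = 2
Scored responses: 3, 5, 7, 1, 4, 6, 7, 7, 3, 7, 7, 5, 4, 6, 3, 5, 6, 1, 3, 5, 2, 4, 5
Total = 3 + 5 + 7 + 1 + 4 + 6 + 7 + 7 + 3 + 7 + 7 + 5 + 4 + 6 + 3 + 5 + 6 + 1 + 3 + 5 + 2 + 4 + 5 = 106

106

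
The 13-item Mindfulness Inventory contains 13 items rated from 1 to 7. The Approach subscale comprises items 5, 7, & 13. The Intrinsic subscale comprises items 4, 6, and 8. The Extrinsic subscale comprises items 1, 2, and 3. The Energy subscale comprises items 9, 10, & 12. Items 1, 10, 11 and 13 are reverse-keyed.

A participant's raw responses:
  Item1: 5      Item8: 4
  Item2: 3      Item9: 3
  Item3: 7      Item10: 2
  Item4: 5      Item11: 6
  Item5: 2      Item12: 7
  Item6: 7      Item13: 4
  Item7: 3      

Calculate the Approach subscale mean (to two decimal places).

Approach items: 5, 7, 13.
Of these, item 13 is reverse-keyed; reverse-coded value = 8 − response.
  item 5: 2
  item 7: 3
  item 13: 8 − 4 = 4
Sum = 2 + 3 + 4 = 9
Mean = 9 / 3 = 3.00

3.00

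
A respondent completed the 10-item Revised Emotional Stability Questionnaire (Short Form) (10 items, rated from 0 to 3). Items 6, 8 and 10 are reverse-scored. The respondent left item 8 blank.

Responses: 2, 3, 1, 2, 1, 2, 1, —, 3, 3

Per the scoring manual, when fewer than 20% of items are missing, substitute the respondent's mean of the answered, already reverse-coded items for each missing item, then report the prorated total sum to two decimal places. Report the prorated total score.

Reverse-coded (on a 0–3 scale, reversed = 3 − raw):
  item 6: 3 − 2 = 1
  item 10: 3 − 3 = 0
Completed scored items (9 of 10): 2, 3, 1, 2, 1, 1, 1, 3, 0; sum = 14.
Person mean = 14 / 9 ≈ 1.5556
Prorated total = (14 / 9) × 10 = 15.56 (to 2 dp)

15.56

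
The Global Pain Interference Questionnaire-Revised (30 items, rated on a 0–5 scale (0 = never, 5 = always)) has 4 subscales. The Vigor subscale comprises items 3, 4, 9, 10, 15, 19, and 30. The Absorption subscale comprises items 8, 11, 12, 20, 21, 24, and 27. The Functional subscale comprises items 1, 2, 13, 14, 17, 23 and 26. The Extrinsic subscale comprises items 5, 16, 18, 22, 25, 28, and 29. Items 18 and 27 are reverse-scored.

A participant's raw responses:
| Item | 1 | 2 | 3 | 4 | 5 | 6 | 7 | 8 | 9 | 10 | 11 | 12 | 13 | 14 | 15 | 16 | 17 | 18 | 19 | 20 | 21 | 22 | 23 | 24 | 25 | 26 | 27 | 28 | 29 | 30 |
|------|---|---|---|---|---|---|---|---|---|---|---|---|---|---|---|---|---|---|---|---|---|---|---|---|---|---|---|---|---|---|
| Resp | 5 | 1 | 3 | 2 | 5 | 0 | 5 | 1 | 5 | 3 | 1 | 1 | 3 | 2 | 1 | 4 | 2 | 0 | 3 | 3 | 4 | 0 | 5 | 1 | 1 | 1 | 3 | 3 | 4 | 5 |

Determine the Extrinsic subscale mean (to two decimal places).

3.14

Extrinsic items: 5, 16, 18, 22, 25, 28, 29.
Of these, item 18 is reverse-scored; reversed = (0+5) − raw = 5 − raw.
  item 5: 5
  item 16: 4
  item 18: 5 − 0 = 5
  item 22: 0
  item 25: 1
  item 28: 3
  item 29: 4
Sum = 5 + 4 + 5 + 0 + 1 + 3 + 4 = 22
Mean = 22 / 7 = 3.14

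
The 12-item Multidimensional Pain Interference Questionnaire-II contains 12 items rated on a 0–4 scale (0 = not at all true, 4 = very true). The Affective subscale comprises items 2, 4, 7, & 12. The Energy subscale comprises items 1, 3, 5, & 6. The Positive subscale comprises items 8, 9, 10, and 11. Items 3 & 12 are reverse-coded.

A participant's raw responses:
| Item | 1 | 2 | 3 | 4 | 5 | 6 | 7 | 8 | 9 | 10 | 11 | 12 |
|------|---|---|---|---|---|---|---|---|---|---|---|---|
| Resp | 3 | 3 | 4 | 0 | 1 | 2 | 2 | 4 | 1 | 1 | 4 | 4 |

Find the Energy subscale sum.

6

Energy items: 1, 3, 5, 6.
Of these, item 3 is reverse-coded; on a 0–4 scale, reversed = 4 − raw.
  item 1: 3
  item 3: 4 − 4 = 0
  item 5: 1
  item 6: 2
Sum = 3 + 0 + 1 + 2 = 6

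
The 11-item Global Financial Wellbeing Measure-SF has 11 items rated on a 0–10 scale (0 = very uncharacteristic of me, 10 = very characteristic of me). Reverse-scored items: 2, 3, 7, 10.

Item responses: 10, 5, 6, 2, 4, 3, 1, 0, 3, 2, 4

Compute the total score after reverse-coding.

Reversing items 2, 3, 7 and 10 with 10 − raw:
Total = 10 + (10−5) + (10−6) + 2 + 4 + 3 + (10−1) + 0 + 3 + (10−2) + 4
      = 10 + 5 + 4 + 2 + 4 + 3 + 9 + 0 + 3 + 8 + 4 = 52

52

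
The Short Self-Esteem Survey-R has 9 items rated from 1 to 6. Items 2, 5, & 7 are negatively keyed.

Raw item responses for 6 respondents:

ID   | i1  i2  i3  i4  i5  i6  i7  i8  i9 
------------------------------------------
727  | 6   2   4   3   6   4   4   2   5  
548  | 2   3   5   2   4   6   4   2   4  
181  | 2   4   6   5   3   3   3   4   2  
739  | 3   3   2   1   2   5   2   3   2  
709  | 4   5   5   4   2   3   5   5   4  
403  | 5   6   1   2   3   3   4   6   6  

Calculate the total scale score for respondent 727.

Respondent 727 raw: 6, 2, 4, 3, 6, 4, 4, 2, 5.
Reverse-coded (reversed = (1+6) − raw = 7 − raw):
  item 1: 6
  item 2: 7 − 2 = 5
  item 3: 4
  item 4: 3
  item 5: 7 − 6 = 1
  item 6: 4
  item 7: 7 − 4 = 3
  item 8: 2
  item 9: 5
Sum = 6 + 5 + 4 + 3 + 1 + 4 + 3 + 2 + 5 = 33

33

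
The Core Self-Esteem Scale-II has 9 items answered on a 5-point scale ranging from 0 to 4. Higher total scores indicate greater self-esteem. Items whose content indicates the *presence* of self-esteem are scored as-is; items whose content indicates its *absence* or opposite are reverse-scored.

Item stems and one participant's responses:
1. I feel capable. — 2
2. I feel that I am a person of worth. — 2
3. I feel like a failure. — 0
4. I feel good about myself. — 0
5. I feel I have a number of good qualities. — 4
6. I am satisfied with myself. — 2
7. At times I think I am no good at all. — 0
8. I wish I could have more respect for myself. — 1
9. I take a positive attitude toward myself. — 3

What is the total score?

Items 3, 7, 8 describe the absence/opposite of self-esteem → reverse-score.
reversed = (0+4) − raw = 4 − raw.
  item 1: 2
  item 2: 2
  item 3: 4 − 0 = 4
  item 4: 0
  item 5: 4
  item 6: 2
  item 7: 4 − 0 = 4
  item 8: 4 − 1 = 3
  item 9: 3
Total = 2 + 2 + 4 + 0 + 4 + 2 + 4 + 3 + 3 = 24

24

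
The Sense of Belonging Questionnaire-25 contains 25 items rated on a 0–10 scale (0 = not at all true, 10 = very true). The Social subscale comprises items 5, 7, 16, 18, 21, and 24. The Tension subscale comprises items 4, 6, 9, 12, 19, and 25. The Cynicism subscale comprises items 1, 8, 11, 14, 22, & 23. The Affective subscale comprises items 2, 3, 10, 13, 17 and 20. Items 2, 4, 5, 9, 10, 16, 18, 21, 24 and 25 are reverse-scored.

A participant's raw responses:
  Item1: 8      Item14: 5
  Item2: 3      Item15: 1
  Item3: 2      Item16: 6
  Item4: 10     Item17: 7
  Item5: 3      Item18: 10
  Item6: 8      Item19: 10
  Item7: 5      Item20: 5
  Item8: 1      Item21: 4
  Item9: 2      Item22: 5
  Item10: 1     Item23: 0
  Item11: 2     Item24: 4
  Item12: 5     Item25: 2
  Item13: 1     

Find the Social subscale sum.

28

Social items: 5, 7, 16, 18, 21, 24.
Of these, items 5, 16, 18, 21, and 24 are reverse-scored; reversed = (0+10) − raw = 10 − raw.
  item 5: 10 − 3 = 7
  item 7: 5
  item 16: 10 − 6 = 4
  item 18: 10 − 10 = 0
  item 21: 10 − 4 = 6
  item 24: 10 − 4 = 6
Sum = 7 + 5 + 4 + 0 + 6 + 6 = 28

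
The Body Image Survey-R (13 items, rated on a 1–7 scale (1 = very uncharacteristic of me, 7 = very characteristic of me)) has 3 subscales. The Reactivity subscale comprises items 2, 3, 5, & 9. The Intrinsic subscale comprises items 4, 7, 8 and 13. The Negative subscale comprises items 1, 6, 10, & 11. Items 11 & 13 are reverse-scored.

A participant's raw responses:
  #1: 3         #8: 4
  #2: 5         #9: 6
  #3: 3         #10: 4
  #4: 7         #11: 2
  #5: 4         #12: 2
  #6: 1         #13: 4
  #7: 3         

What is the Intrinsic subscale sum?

Intrinsic items: 4, 7, 8, 13.
Of these, item 13 is reverse-scored; reverse-coded value = 8 − response.
  item 4: 7
  item 7: 3
  item 8: 4
  item 13: 8 − 4 = 4
Sum = 7 + 3 + 4 + 4 = 18

18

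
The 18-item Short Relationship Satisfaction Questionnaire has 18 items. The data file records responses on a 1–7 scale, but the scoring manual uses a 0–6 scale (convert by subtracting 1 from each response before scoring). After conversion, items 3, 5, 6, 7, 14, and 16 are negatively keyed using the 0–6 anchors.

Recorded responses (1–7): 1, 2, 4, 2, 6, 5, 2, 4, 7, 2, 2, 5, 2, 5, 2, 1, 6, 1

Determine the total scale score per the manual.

Convert to 0–6: 0, 1, 3, 1, 5, 4, 1, 3, 6, 1, 1, 4, 1, 4, 1, 0, 5, 0
Reverse-coded (reverse-coded value = 6 − response):
  item 3: 6 − 3 = 3
  item 5: 6 − 5 = 1
  item 6: 6 − 4 = 2
  item 7: 6 − 1 = 5
  item 14: 6 − 4 = 2
  item 16: 6 − 0 = 6
Scored: 0, 1, 3, 1, 1, 2, 5, 3, 6, 1, 1, 4, 1, 2, 1, 6, 5, 0
Total = 43

43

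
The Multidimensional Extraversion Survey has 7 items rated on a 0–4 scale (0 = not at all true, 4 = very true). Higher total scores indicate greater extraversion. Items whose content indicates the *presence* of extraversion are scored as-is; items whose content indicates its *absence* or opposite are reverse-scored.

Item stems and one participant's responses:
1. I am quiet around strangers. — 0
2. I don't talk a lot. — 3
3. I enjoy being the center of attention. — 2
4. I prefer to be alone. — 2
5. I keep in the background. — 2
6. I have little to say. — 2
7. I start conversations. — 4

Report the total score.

17

Items 1, 2, 4, 5, 6 describe the absence/opposite of extraversion → reverse-score.
on a 0–4 scale, reversed = 4 − raw.
  item 1: 4 − 0 = 4
  item 2: 4 − 3 = 1
  item 3: 2
  item 4: 4 − 2 = 2
  item 5: 4 − 2 = 2
  item 6: 4 − 2 = 2
  item 7: 4
Total = 4 + 1 + 2 + 2 + 2 + 2 + 4 = 17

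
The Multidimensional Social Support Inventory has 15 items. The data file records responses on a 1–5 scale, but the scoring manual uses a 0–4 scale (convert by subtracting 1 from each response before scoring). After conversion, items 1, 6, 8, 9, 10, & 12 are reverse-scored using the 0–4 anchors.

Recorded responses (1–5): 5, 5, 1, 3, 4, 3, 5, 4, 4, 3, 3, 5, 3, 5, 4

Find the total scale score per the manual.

Convert to 0–4: 4, 4, 0, 2, 3, 2, 4, 3, 3, 2, 2, 4, 2, 4, 3
Reverse-coded (reversed = (0+4) − raw = 4 − raw):
  item 1: 4 − 4 = 0
  item 6: 4 − 2 = 2
  item 8: 4 − 3 = 1
  item 9: 4 − 3 = 1
  item 10: 4 − 2 = 2
  item 12: 4 − 4 = 0
Scored: 0, 4, 0, 2, 3, 2, 4, 1, 1, 2, 2, 0, 2, 4, 3
Total = 30

30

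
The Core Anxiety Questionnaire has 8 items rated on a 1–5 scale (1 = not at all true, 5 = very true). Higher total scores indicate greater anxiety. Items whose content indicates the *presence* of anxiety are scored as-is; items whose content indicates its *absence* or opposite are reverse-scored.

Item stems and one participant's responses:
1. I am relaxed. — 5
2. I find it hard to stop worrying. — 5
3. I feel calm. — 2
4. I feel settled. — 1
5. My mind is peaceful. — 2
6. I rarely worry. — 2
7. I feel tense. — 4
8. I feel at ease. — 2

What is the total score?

31

Items 1, 3, 4, 5, 6, 8 describe the absence/opposite of anxiety → reverse-score.
reversed = (1+5) − raw = 6 − raw.
  item 1: 6 − 5 = 1
  item 2: 5
  item 3: 6 − 2 = 4
  item 4: 6 − 1 = 5
  item 5: 6 − 2 = 4
  item 6: 6 − 2 = 4
  item 7: 4
  item 8: 6 − 2 = 4
Total = 1 + 5 + 4 + 5 + 4 + 4 + 4 + 4 = 31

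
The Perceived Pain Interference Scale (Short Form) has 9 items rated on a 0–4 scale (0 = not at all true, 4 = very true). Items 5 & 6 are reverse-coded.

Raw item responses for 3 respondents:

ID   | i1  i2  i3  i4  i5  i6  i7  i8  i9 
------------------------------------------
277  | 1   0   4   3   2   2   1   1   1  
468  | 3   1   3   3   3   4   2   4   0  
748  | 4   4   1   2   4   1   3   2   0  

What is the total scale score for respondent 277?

Respondent 277 raw: 1, 0, 4, 3, 2, 2, 1, 1, 1.
Reverse-coded (reversed = (0+4) − raw = 4 − raw):
  item 1: 1
  item 2: 0
  item 3: 4
  item 4: 3
  item 5: 4 − 2 = 2
  item 6: 4 − 2 = 2
  item 7: 1
  item 8: 1
  item 9: 1
Sum = 1 + 0 + 4 + 3 + 2 + 2 + 1 + 1 + 1 = 15

15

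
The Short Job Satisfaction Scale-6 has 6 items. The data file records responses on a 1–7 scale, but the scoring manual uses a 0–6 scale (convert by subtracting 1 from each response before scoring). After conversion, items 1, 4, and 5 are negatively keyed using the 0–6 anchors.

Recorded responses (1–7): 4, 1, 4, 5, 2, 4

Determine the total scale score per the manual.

Convert to 0–6: 3, 0, 3, 4, 1, 3
Reverse-coded (on a 0–6 scale, reversed = 6 − raw):
  item 1: 6 − 3 = 3
  item 4: 6 − 4 = 2
  item 5: 6 − 1 = 5
Scored: 3, 0, 3, 2, 5, 3
Total = 16

16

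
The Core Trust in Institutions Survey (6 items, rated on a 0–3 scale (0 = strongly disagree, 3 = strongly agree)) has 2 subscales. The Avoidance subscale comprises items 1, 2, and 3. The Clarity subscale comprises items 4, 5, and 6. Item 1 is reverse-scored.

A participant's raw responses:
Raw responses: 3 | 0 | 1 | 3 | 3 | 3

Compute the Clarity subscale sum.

9

Clarity items: 4, 5, 6.
  item 4: 3
  item 5: 3
  item 6: 3
Sum = 3 + 3 + 3 = 9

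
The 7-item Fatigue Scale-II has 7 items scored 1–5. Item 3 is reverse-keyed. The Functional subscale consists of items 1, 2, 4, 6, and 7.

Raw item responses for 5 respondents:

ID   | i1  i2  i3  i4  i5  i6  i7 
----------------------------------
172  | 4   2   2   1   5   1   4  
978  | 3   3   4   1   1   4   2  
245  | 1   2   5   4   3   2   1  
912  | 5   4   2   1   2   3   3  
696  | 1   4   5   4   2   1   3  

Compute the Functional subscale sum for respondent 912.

Respondent 912 raw: 5, 4, 2, 1, 2, 3, 3.
Functional items: 1, 2, 4, 6, 7.
Reverse-coded (reversed = (1+5) − raw = 6 − raw):
  item 1: 5
  item 2: 4
  item 4: 1
  item 6: 3
  item 7: 3
Sum = 5 + 4 + 1 + 3 + 3 = 16

16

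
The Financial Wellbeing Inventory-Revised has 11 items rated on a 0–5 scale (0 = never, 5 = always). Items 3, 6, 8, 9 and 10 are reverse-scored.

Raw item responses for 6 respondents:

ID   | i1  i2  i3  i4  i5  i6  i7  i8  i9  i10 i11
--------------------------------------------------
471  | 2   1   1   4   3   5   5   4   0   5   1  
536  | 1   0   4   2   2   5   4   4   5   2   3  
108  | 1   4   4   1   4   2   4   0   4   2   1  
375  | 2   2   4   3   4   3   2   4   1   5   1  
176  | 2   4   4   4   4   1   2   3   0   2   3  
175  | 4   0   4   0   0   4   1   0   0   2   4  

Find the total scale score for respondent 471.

Respondent 471 raw: 2, 1, 1, 4, 3, 5, 5, 4, 0, 5, 1.
Reverse-coded (reverse-coded value = 5 − response):
  item 1: 2
  item 2: 1
  item 3: 5 − 1 = 4
  item 4: 4
  item 5: 3
  item 6: 5 − 5 = 0
  item 7: 5
  item 8: 5 − 4 = 1
  item 9: 5 − 0 = 5
  item 10: 5 − 5 = 0
  item 11: 1
Sum = 2 + 1 + 4 + 4 + 3 + 0 + 5 + 1 + 5 + 0 + 1 = 26

26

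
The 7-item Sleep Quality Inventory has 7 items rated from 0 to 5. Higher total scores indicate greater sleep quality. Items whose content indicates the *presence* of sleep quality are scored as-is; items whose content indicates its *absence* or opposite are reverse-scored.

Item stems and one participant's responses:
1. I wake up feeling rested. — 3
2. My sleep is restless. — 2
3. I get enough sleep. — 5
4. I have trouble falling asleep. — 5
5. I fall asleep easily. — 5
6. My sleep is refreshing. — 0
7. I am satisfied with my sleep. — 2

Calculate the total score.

18

Items 2, 4 describe the absence/opposite of sleep quality → reverse-score.
reversed = (0+5) − raw = 5 − raw.
  item 1: 3
  item 2: 5 − 2 = 3
  item 3: 5
  item 4: 5 − 5 = 0
  item 5: 5
  item 6: 0
  item 7: 2
Total = 3 + 3 + 5 + 0 + 5 + 0 + 2 = 18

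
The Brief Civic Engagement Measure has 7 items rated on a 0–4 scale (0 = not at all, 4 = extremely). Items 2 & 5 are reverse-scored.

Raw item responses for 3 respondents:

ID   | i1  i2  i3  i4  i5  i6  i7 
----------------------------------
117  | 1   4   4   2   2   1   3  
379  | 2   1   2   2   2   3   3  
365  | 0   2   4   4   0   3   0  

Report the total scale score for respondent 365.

17

Respondent 365 raw: 0, 2, 4, 4, 0, 3, 0.
Reverse-coded (reverse-coded value = 4 − response):
  item 1: 0
  item 2: 4 − 2 = 2
  item 3: 4
  item 4: 4
  item 5: 4 − 0 = 4
  item 6: 3
  item 7: 0
Sum = 0 + 2 + 4 + 4 + 4 + 3 + 0 = 17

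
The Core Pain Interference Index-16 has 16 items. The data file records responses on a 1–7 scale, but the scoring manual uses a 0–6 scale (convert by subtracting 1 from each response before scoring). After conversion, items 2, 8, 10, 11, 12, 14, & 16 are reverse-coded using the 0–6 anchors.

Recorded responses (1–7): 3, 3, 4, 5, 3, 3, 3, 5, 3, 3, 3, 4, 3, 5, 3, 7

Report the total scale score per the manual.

Convert to 0–6: 2, 2, 3, 4, 2, 2, 2, 4, 2, 2, 2, 3, 2, 4, 2, 6
Reverse-coded (reverse-coded value = 6 − response):
  item 2: 6 − 2 = 4
  item 8: 6 − 4 = 2
  item 10: 6 − 2 = 4
  item 11: 6 − 2 = 4
  item 12: 6 − 3 = 3
  item 14: 6 − 4 = 2
  item 16: 6 − 6 = 0
Scored: 2, 4, 3, 4, 2, 2, 2, 2, 2, 4, 4, 3, 2, 2, 2, 0
Total = 40

40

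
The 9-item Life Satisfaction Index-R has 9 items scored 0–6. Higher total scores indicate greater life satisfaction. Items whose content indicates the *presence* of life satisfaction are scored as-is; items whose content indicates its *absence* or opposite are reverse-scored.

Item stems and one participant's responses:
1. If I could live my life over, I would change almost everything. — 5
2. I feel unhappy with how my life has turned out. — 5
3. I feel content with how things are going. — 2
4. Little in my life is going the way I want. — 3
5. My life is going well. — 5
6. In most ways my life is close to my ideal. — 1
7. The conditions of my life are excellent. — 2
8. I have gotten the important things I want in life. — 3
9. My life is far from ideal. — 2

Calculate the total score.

Items 1, 2, 4, 9 describe the absence/opposite of life satisfaction → reverse-score.
reverse-coded value = 6 − response.
  item 1: 6 − 5 = 1
  item 2: 6 − 5 = 1
  item 3: 2
  item 4: 6 − 3 = 3
  item 5: 5
  item 6: 1
  item 7: 2
  item 8: 3
  item 9: 6 − 2 = 4
Total = 1 + 1 + 2 + 3 + 5 + 1 + 2 + 3 + 4 = 22

22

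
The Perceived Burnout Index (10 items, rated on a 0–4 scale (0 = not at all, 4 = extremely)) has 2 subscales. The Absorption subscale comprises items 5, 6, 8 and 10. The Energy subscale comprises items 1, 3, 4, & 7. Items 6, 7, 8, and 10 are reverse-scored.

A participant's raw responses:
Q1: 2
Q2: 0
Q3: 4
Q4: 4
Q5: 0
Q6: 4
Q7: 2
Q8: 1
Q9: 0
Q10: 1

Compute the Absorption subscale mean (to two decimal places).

1.50

Absorption items: 5, 6, 8, 10.
Of these, items 6, 8, and 10 are reverse-scored; reversed = (0+4) − raw = 4 − raw.
  item 5: 0
  item 6: 4 − 4 = 0
  item 8: 4 − 1 = 3
  item 10: 4 − 1 = 3
Sum = 0 + 0 + 3 + 3 = 6
Mean = 6 / 4 = 1.50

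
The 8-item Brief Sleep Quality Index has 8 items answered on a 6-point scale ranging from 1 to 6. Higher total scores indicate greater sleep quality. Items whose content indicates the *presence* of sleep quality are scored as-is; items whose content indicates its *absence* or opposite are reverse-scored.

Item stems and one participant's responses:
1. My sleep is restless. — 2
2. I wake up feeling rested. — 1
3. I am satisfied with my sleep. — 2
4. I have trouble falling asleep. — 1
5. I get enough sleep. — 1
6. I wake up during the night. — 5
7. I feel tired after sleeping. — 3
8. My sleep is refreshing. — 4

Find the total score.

25

Items 1, 4, 6, 7 describe the absence/opposite of sleep quality → reverse-score.
reverse-coded value = 7 − response.
  item 1: 7 − 2 = 5
  item 2: 1
  item 3: 2
  item 4: 7 − 1 = 6
  item 5: 1
  item 6: 7 − 5 = 2
  item 7: 7 − 3 = 4
  item 8: 4
Total = 5 + 1 + 2 + 6 + 1 + 2 + 4 + 4 = 25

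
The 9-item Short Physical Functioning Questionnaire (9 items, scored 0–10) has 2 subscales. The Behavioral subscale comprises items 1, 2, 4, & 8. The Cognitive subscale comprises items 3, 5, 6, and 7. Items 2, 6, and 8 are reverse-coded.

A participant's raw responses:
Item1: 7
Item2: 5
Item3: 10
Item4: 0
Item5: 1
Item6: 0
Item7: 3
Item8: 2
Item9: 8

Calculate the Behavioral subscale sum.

20

Behavioral items: 1, 2, 4, 8.
Of these, items 2 & 8 are reverse-coded; reverse-coded value = 10 − response.
  item 1: 7
  item 2: 10 − 5 = 5
  item 4: 0
  item 8: 10 − 2 = 8
Sum = 7 + 5 + 0 + 8 = 20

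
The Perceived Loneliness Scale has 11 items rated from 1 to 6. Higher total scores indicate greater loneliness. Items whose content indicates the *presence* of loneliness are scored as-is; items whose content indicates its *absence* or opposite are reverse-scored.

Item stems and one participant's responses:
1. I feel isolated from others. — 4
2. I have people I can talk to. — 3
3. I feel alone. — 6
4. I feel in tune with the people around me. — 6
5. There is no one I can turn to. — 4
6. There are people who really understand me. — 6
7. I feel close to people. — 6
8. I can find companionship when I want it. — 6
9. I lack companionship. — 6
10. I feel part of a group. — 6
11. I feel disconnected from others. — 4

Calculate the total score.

Items 2, 4, 6, 7, 8, 10 describe the absence/opposite of loneliness → reverse-score.
reversed = (1+6) − raw = 7 − raw.
  item 1: 4
  item 2: 7 − 3 = 4
  item 3: 6
  item 4: 7 − 6 = 1
  item 5: 4
  item 6: 7 − 6 = 1
  item 7: 7 − 6 = 1
  item 8: 7 − 6 = 1
  item 9: 6
  item 10: 7 − 6 = 1
  item 11: 4
Total = 4 + 4 + 6 + 1 + 4 + 1 + 1 + 1 + 6 + 1 + 4 = 33

33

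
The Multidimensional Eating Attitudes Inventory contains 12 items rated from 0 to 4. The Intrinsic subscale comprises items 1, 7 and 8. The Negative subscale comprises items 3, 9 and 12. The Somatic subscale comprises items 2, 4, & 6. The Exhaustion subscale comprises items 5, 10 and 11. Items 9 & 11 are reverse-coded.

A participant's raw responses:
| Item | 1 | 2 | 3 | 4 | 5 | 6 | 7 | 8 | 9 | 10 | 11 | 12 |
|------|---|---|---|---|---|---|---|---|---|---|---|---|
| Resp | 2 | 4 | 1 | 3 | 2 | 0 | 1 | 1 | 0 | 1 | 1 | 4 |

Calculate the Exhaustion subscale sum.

6

Exhaustion items: 5, 10, 11.
Of these, item 11 is reverse-coded; reversed = (0+4) − raw = 4 − raw.
  item 5: 2
  item 10: 1
  item 11: 4 − 1 = 3
Sum = 2 + 1 + 3 = 6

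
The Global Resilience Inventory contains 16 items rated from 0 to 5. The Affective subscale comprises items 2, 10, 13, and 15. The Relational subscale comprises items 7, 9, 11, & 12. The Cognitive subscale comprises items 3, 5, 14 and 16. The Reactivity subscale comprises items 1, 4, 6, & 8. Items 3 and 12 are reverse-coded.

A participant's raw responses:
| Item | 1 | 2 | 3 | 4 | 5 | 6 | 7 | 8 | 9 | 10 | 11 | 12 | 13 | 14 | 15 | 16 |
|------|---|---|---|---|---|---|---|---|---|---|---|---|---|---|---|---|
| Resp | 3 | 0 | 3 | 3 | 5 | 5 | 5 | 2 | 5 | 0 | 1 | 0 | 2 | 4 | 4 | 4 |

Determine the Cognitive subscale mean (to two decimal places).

3.75

Cognitive items: 3, 5, 14, 16.
Of these, item 3 is reverse-coded; on a 0–5 scale, reversed = 5 − raw.
  item 3: 5 − 3 = 2
  item 5: 5
  item 14: 4
  item 16: 4
Sum = 2 + 5 + 4 + 4 = 15
Mean = 15 / 4 = 3.75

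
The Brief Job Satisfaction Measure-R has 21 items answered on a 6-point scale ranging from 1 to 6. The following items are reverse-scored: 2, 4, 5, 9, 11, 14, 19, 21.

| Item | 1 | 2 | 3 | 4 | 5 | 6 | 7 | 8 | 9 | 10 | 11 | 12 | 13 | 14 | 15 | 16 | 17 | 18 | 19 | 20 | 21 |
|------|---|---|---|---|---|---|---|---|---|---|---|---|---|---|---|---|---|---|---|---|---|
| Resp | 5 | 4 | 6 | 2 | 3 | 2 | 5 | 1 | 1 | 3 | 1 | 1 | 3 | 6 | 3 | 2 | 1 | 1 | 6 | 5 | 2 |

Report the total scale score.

69

Apply reverse scoring (reversed = (1+6) − raw = 7 − raw):
  item 2: 7 − 4 = 3
  item 4: 7 − 2 = 5
  item 5: 7 − 3 = 4
  item 9: 7 − 1 = 6
  item 11: 7 − 1 = 6
  item 14: 7 − 6 = 1
  item 19: 7 − 6 = 1
  item 21: 7 − 2 = 5
After reverse-coding: 5, 3, 6, 5, 4, 2, 5, 1, 6, 3, 6, 1, 3, 1, 3, 2, 1, 1, 1, 5, 5
Total = 5 + 3 + 6 + 5 + 4 + 2 + 5 + 1 + 6 + 3 + 6 + 1 + 3 + 1 + 3 + 2 + 1 + 1 + 1 + 5 + 5 = 69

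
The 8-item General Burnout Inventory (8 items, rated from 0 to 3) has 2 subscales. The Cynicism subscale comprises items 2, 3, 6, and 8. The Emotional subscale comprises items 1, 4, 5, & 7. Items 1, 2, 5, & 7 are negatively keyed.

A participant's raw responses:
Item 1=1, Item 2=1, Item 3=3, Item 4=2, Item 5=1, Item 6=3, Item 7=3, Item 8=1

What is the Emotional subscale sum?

Emotional items: 1, 4, 5, 7.
Of these, items 1, 5, & 7 are negatively keyed; reverse-coded value = 3 − response.
  item 1: 3 − 1 = 2
  item 4: 2
  item 5: 3 − 1 = 2
  item 7: 3 − 3 = 0
Sum = 2 + 2 + 2 + 0 = 6

6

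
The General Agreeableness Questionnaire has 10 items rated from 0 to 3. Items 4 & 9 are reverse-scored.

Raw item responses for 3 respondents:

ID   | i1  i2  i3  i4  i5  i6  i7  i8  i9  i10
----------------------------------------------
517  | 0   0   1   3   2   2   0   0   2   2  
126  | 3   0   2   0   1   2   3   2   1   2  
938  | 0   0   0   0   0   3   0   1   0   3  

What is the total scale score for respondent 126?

Respondent 126 raw: 3, 0, 2, 0, 1, 2, 3, 2, 1, 2.
Reverse-coded (on a 0–3 scale, reversed = 3 − raw):
  item 1: 3
  item 2: 0
  item 3: 2
  item 4: 3 − 0 = 3
  item 5: 1
  item 6: 2
  item 7: 3
  item 8: 2
  item 9: 3 − 1 = 2
  item 10: 2
Sum = 3 + 0 + 2 + 3 + 1 + 2 + 3 + 2 + 2 + 2 = 20

20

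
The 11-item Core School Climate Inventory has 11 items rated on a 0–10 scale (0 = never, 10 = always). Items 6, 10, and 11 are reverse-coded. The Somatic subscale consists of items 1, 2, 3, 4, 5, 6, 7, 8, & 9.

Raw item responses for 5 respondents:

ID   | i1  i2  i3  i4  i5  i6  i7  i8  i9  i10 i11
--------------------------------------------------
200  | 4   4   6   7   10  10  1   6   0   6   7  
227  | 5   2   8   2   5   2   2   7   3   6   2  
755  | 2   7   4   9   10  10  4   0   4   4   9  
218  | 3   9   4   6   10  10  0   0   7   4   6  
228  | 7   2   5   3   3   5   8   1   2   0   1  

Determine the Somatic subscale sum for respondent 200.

38

Respondent 200 raw: 4, 4, 6, 7, 10, 10, 1, 6, 0, 6, 7.
Somatic items: 1, 2, 3, 4, 5, 6, 7, 8, 9.
Reverse-coded (reversed = (0+10) − raw = 10 − raw):
  item 1: 4
  item 2: 4
  item 3: 6
  item 4: 7
  item 5: 10
  item 6: 10 − 10 = 0
  item 7: 1
  item 8: 6
  item 9: 0
Sum = 4 + 4 + 6 + 7 + 10 + 0 + 1 + 6 + 0 = 38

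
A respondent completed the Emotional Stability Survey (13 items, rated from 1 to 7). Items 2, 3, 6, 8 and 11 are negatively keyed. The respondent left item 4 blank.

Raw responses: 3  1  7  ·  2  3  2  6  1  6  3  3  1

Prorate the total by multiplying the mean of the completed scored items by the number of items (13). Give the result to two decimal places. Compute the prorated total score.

Reverse-coded (on a 1–7 scale, reversed = 8 − raw):
  item 2: 8 − 1 = 7
  item 3: 8 − 7 = 1
  item 6: 8 − 3 = 5
  item 8: 8 − 6 = 2
  item 11: 8 − 3 = 5
Completed scored items (12 of 13): 3, 7, 1, 2, 5, 2, 2, 1, 6, 5, 3, 1; sum = 38.
Person mean = 38 / 12 ≈ 3.1667
Prorated total = (38 / 12) × 13 = 41.17 (to 2 dp)

41.17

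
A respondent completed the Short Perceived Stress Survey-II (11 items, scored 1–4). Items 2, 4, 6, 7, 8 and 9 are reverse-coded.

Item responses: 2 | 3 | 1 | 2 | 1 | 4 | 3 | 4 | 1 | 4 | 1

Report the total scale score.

22

Reverse-coded items use 5 − raw:
  item 2: 5 − 3 = 2
  item 4: 5 − 2 = 3
  item 6: 5 − 4 = 1
  item 7: 5 − 3 = 2
  item 8: 5 − 4 = 1
  item 9: 5 − 1 = 4
Scored items: 2, 2, 1, 3, 1, 1, 2, 1, 4, 4, 1
Total = 2 + 2 + 1 + 3 + 1 + 1 + 2 + 1 + 4 + 4 + 1 = 22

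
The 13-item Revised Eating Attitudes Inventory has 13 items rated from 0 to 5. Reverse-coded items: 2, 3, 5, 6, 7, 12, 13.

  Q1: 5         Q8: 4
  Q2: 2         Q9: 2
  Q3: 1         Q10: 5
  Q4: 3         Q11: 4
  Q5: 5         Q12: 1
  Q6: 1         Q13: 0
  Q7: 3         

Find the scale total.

45

Apply reverse scoring (on a 0–5 scale, reversed = 5 − raw):
  item 2: 5 − 2 = 3
  item 3: 5 − 1 = 4
  item 5: 5 − 5 = 0
  item 6: 5 − 1 = 4
  item 7: 5 − 3 = 2
  item 12: 5 − 1 = 4
  item 13: 5 − 0 = 5
Scored responses: 5, 3, 4, 3, 0, 4, 2, 4, 2, 5, 4, 4, 5
Total = 5 + 3 + 4 + 3 + 0 + 4 + 2 + 4 + 2 + 5 + 4 + 4 + 5 = 45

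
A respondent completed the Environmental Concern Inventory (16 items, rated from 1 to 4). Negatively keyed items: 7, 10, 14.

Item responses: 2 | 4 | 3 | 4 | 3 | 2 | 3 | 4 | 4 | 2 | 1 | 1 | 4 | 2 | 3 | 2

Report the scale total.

Reverse-coded items (reverse-coded value = 5 − response):
  item 7: 5 − 3 = 2
  item 10: 5 − 2 = 3
  item 14: 5 − 2 = 3
Scored responses: 2, 4, 3, 4, 3, 2, 2, 4, 4, 3, 1, 1, 4, 3, 3, 2
Total = 2 + 4 + 3 + 4 + 3 + 2 + 2 + 4 + 4 + 3 + 1 + 1 + 4 + 3 + 3 + 2 = 45

45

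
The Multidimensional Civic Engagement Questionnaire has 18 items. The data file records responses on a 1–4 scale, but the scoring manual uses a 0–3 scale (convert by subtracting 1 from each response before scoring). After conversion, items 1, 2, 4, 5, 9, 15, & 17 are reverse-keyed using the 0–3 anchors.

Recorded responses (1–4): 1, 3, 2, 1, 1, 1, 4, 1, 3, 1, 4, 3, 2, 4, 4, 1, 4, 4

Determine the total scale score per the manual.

Convert to 0–3: 0, 2, 1, 0, 0, 0, 3, 0, 2, 0, 3, 2, 1, 3, 3, 0, 3, 3
Reverse-coded (reverse-coded value = 3 − response):
  item 1: 3 − 0 = 3
  item 2: 3 − 2 = 1
  item 4: 3 − 0 = 3
  item 5: 3 − 0 = 3
  item 9: 3 − 2 = 1
  item 15: 3 − 3 = 0
  item 17: 3 − 3 = 0
Scored: 3, 1, 1, 3, 3, 0, 3, 0, 1, 0, 3, 2, 1, 3, 0, 0, 0, 3
Total = 27

27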